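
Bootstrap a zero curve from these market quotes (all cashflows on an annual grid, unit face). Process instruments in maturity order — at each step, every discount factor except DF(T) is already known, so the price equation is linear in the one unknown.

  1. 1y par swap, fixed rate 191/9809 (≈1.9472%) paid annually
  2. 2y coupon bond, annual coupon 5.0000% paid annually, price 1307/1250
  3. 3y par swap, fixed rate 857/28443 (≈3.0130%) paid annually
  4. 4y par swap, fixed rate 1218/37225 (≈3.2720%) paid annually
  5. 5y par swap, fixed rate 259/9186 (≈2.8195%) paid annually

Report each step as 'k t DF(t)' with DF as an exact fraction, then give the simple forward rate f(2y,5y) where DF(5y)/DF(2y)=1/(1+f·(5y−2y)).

1 1 9809/10000
2 2 9491/10000
3 3 9143/10000
4 4 4391/5000
5 5 1741/2000
f(2y,5y) = ((9491/10000)/(1741/2000) − 1)/(3) = 262/8705 ≈ 3.0098%

step 1 [1y] swap r/1=191/9809: DF=(1 − 191/9809·(0))/(1+191/9809) = 9809/10000 ≈ 0.980900
step 2 [2y] bond c/1=1/20: DF=(1307/1250 − 1/20·(0.980900))/(1+1/20) = 9491/10000 ≈ 0.949100
step 3 [3y] swap r/1=857/28443: DF=(1 − 857/28443·(0.980900+0.949100))/(1+857/28443) = 9143/10000 ≈ 0.914300
step 4 [4y] swap r/1=1218/37225: DF=(1 − 1218/37225·(0.980900+0.949100+0.914300))/(1+1218/37225) = 4391/5000 ≈ 0.878200
step 5 [5y] swap r/1=259/9186: DF=(1 − 259/9186·(0.980900+0.949100+0.914300+0.878200))/(1+259/9186) = 1741/2000 ≈ 0.870500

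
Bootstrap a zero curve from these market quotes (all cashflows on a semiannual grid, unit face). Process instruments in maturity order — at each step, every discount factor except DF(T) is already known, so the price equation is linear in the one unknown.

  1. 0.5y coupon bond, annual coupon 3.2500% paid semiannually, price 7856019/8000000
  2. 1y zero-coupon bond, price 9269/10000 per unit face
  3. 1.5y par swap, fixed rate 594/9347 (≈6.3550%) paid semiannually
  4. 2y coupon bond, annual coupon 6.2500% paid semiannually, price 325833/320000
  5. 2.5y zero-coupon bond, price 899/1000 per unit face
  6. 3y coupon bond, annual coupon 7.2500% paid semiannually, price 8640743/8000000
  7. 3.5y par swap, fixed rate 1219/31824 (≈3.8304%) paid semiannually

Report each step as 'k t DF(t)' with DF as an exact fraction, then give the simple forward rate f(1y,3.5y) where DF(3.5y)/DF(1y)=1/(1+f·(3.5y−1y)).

1 1/2 9663/10000
2 1 9269/10000
3 3/2 9109/10000
4 2 564/625
5 5/2 899/1000
6 3 2203/2500
7 7/2 8781/10000
f(1y,3.5y) = ((9269/10000)/(8781/10000) − 1)/(5/2) = 976/43905 ≈ 2.2230%

step 1 [0.5y] bond c/2=13/800: DF=(7856019/8000000 − 13/800·(0))/(1+13/800) = 9663/10000 ≈ 0.966300
step 2 [1y] zero: DF = P = 9269/10000 ≈ 0.926900
step 3 [1.5y] swap r/2=297/9347: DF=(1 − 297/9347·(0.966300+0.926900))/(1+297/9347) = 9109/10000 ≈ 0.910900
step 4 [2y] bond c/2=1/32: DF=(325833/320000 − 1/32·(0.966300+0.926900+0.910900))/(1+1/32) = 564/625 ≈ 0.902400
step 5 [2.5y] zero: DF = P = 899/1000 ≈ 0.899000
step 6 [3y] bond c/2=29/800: DF=(8640743/8000000 − 29/800·(0.966300+0.926900+0.910900+0.902400+0.899000))/(1+29/800) = 2203/2500 ≈ 0.881200
step 7 [3.5y] swap r/2=1219/63648: DF=(1 − 1219/63648·(0.966300+0.926900+0.910900+0.902400+0.899000+0.881200))/(1+1219/63648) = 8781/10000 ≈ 0.878100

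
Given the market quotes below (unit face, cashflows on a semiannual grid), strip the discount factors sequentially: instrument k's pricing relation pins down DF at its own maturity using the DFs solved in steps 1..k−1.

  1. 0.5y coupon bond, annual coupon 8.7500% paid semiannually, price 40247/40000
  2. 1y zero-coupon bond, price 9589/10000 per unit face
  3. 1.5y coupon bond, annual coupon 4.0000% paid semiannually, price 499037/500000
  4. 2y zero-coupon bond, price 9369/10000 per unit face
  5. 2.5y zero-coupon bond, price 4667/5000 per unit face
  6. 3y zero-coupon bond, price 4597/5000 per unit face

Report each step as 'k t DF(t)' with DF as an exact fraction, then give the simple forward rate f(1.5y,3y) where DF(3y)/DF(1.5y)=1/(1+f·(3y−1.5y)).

1 1/2 241/250
2 1 9589/10000
3 3/2 588/625
4 2 9369/10000
5 5/2 4667/5000
6 3 4597/5000
f(1.5y,3y) = ((588/625)/(4597/5000) − 1)/(3/2) = 214/13791 ≈ 1.5517%

step 1 [0.5y] bond c/2=7/160: DF=(40247/40000 − 7/160·(0))/(1+7/160) = 241/250 ≈ 0.964000
step 2 [1y] zero: DF = P = 9589/10000 ≈ 0.958900
step 3 [1.5y] bond c/2=1/50: DF=(499037/500000 − 1/50·(0.964000+0.958900))/(1+1/50) = 588/625 ≈ 0.940800
step 4 [2y] zero: DF = P = 9369/10000 ≈ 0.936900
step 5 [2.5y] zero: DF = P = 4667/5000 ≈ 0.933400
step 6 [3y] zero: DF = P = 4597/5000 ≈ 0.919400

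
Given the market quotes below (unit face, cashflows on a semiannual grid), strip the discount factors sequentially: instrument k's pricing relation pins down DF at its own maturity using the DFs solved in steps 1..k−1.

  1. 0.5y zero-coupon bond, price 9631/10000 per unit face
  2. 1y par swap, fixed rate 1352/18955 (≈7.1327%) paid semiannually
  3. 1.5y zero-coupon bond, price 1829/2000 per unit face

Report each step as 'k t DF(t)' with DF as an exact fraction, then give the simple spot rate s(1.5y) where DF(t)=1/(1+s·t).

step 1 [0.5y] zero: DF = P = 9631/10000 ≈ 0.963100
step 2 [1y] swap r/2=676/18955: DF=(1 − 676/18955·(0.963100))/(1+676/18955) = 2331/2500 ≈ 0.932400
step 3 [1.5y] zero: DF = P = 1829/2000 ≈ 0.914500

1 1/2 9631/10000
2 1 2331/2500
3 3/2 1829/2000
s(1.5y) = (1/(1829/2000) − 1)/(3/2) = 114/1829 ≈ 6.2329%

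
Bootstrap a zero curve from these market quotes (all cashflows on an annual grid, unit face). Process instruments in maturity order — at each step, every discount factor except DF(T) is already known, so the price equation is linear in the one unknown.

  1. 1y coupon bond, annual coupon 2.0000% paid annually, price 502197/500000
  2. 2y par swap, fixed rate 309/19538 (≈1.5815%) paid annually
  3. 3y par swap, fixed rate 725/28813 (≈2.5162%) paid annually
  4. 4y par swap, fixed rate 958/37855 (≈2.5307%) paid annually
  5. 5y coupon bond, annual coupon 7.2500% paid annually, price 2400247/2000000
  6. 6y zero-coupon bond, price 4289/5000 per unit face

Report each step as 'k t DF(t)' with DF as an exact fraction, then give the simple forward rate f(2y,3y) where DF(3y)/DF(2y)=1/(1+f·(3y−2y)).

1 1 9847/10000
2 2 9691/10000
3 3 371/400
4 4 4521/5000
5 5 8631/10000
6 6 4289/5000
f(2y,3y) = ((9691/10000)/(371/400) − 1)/(1) = 416/9275 ≈ 4.4852%

step 1 [1y] bond c/1=1/50: DF=(502197/500000 − 1/50·(0))/(1+1/50) = 9847/10000 ≈ 0.984700
step 2 [2y] swap r/1=309/19538: DF=(1 − 309/19538·(0.984700))/(1+309/19538) = 9691/10000 ≈ 0.969100
step 3 [3y] swap r/1=725/28813: DF=(1 − 725/28813·(0.984700+0.969100))/(1+725/28813) = 371/400 ≈ 0.927500
step 4 [4y] swap r/1=958/37855: DF=(1 − 958/37855·(0.984700+0.969100+0.927500))/(1+958/37855) = 4521/5000 ≈ 0.904200
step 5 [5y] bond c/1=29/400: DF=(2400247/2000000 − 29/400·(0.984700+0.969100+0.927500+0.904200))/(1+29/400) = 8631/10000 ≈ 0.863100
step 6 [6y] zero: DF = P = 4289/5000 ≈ 0.857800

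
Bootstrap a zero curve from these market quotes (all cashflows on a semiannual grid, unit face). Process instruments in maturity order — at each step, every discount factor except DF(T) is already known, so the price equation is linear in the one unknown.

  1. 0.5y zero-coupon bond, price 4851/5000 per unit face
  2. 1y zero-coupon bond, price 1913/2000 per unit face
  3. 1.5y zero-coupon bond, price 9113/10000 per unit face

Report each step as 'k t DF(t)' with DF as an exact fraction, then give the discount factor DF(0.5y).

1 1/2 4851/5000
2 1 1913/2000
3 3/2 9113/10000
DF(0.5y) = 4851/5000 ≈ 0.970200

step 1 [0.5y] zero: DF = P = 4851/5000 ≈ 0.970200
step 2 [1y] zero: DF = P = 1913/2000 ≈ 0.956500
step 3 [1.5y] zero: DF = P = 9113/10000 ≈ 0.911300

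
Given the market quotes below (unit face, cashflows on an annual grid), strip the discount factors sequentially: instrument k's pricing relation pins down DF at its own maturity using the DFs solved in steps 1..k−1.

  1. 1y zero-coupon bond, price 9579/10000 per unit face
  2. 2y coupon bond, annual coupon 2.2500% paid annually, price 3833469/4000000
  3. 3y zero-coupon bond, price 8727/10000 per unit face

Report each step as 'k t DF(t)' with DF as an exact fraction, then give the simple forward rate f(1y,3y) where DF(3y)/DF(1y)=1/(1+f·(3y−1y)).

1 1 9579/10000
2 2 4581/5000
3 3 8727/10000
f(1y,3y) = ((9579/10000)/(8727/10000) − 1)/(2) = 142/2909 ≈ 4.8814%

step 1 [1y] zero: DF = P = 9579/10000 ≈ 0.957900
step 2 [2y] bond c/1=9/400: DF=(3833469/4000000 − 9/400·(0.957900))/(1+9/400) = 4581/5000 ≈ 0.916200
step 3 [3y] zero: DF = P = 8727/10000 ≈ 0.872700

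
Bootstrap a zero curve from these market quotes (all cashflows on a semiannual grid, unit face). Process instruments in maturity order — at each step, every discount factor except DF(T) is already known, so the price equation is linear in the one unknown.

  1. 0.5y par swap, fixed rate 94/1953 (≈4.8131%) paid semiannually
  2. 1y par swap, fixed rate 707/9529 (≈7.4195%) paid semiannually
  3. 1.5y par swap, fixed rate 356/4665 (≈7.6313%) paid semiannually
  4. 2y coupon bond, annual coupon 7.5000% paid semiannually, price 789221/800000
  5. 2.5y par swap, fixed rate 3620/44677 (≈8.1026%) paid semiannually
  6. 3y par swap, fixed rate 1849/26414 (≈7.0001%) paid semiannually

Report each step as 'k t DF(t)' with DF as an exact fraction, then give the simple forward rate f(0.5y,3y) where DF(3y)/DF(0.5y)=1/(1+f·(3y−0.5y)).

step 1 [0.5y] swap r/2=47/1953: DF=(1 − 47/1953·(0))/(1+47/1953) = 1953/2000 ≈ 0.976500
step 2 [1y] swap r/2=707/19058: DF=(1 − 707/19058·(0.976500))/(1+707/19058) = 9293/10000 ≈ 0.929300
step 3 [1.5y] swap r/2=178/4665: DF=(1 − 178/4665·(0.976500+0.929300))/(1+178/4665) = 2233/2500 ≈ 0.893200
step 4 [2y] bond c/2=3/80: DF=(789221/800000 − 3/80·(0.976500+0.929300+0.893200))/(1+3/80) = 8497/10000 ≈ 0.849700
step 5 [2.5y] swap r/2=1810/44677: DF=(1 − 1810/44677·(0.976500+0.929300+0.893200+0.849700))/(1+1810/44677) = 819/1000 ≈ 0.819000
step 6 [3y] swap r/2=1849/52828: DF=(1 − 1849/52828·(0.976500+0.929300+0.893200+0.849700+0.819000))/(1+1849/52828) = 8151/10000 ≈ 0.815100

1 1/2 1953/2000
2 1 9293/10000
3 3/2 2233/2500
4 2 8497/10000
5 5/2 819/1000
6 3 8151/10000
f(0.5y,3y) = ((1953/2000)/(8151/10000) − 1)/(5/2) = 1076/13585 ≈ 7.9205%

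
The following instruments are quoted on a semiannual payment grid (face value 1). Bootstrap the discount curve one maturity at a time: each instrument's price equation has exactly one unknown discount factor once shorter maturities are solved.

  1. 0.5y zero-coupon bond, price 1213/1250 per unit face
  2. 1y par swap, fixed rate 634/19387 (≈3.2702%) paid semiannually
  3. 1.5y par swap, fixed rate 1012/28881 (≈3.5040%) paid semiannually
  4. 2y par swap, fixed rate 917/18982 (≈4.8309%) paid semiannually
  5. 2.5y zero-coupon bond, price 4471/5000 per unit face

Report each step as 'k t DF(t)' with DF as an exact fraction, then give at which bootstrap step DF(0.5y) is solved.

step 1 [0.5y] zero: DF = P = 1213/1250 ≈ 0.970400
step 2 [1y] swap r/2=317/19387: DF=(1 − 317/19387·(0.970400))/(1+317/19387) = 9683/10000 ≈ 0.968300
step 3 [1.5y] swap r/2=506/28881: DF=(1 − 506/28881·(0.970400+0.968300))/(1+506/28881) = 4747/5000 ≈ 0.949400
step 4 [2y] swap r/2=917/37964: DF=(1 − 917/37964·(0.970400+0.968300+0.949400))/(1+917/37964) = 9083/10000 ≈ 0.908300
step 5 [2.5y] zero: DF = P = 4471/5000 ≈ 0.894200

1 1/2 1213/1250
2 1 9683/10000
3 3/2 4747/5000
4 2 9083/10000
5 5/2 4471/5000
DF(0.5y) is solved at step 1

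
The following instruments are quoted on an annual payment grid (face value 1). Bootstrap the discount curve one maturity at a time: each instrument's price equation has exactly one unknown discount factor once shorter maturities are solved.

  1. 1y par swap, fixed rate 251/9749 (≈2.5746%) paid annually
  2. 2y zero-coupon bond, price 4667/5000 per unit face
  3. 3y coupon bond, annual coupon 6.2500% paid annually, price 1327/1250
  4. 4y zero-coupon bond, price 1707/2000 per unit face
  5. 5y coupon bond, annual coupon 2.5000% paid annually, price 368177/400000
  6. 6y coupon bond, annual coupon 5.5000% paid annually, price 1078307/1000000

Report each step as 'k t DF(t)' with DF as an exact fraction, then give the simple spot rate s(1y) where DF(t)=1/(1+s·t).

1 1 9749/10000
2 2 4667/5000
3 3 8869/10000
4 4 1707/2000
5 5 809/1000
6 6 7897/10000
s(1y) = (1/(9749/10000) − 1)/(1) = 251/9749 ≈ 2.5746%

step 1 [1y] swap r/1=251/9749: DF=(1 − 251/9749·(0))/(1+251/9749) = 9749/10000 ≈ 0.974900
step 2 [2y] zero: DF = P = 4667/5000 ≈ 0.933400
step 3 [3y] bond c/1=1/16: DF=(1327/1250 − 1/16·(0.974900+0.933400))/(1+1/16) = 8869/10000 ≈ 0.886900
step 4 [4y] zero: DF = P = 1707/2000 ≈ 0.853500
step 5 [5y] bond c/1=1/40: DF=(368177/400000 − 1/40·(0.974900+0.933400+0.886900+0.853500))/(1+1/40) = 809/1000 ≈ 0.809000
step 6 [6y] bond c/1=11/200: DF=(1078307/1000000 − 11/200·(0.974900+0.933400+0.886900+0.853500+0.809000))/(1+11/200) = 7897/10000 ≈ 0.789700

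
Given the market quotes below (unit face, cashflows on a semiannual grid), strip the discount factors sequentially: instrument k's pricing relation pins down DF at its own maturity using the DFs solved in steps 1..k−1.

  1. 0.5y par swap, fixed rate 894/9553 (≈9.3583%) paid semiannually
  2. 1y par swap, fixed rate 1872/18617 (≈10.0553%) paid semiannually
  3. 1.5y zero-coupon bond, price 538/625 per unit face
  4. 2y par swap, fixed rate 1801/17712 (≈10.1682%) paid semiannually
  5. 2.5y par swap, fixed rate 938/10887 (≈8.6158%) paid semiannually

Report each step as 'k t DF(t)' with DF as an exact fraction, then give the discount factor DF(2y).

step 1 [0.5y] swap r/2=447/9553: DF=(1 − 447/9553·(0))/(1+447/9553) = 9553/10000 ≈ 0.955300
step 2 [1y] swap r/2=936/18617: DF=(1 − 936/18617·(0.955300))/(1+936/18617) = 1133/1250 ≈ 0.906400
step 3 [1.5y] zero: DF = P = 538/625 ≈ 0.860800
step 4 [2y] swap r/2=1801/35424: DF=(1 − 1801/35424·(0.955300+0.906400+0.860800))/(1+1801/35424) = 8199/10000 ≈ 0.819900
step 5 [2.5y] swap r/2=469/10887: DF=(1 − 469/10887·(0.955300+0.906400+0.860800+0.819900))/(1+469/10887) = 2031/2500 ≈ 0.812400

1 1/2 9553/10000
2 1 1133/1250
3 3/2 538/625
4 2 8199/10000
5 5/2 2031/2500
DF(2y) = 8199/10000 ≈ 0.819900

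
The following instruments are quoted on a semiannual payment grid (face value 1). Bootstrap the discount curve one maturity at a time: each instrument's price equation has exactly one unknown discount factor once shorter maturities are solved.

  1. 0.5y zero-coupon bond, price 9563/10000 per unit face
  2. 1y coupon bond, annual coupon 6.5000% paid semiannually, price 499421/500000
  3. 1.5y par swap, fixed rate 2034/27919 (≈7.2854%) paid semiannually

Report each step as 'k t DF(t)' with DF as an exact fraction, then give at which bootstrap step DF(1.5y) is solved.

1 1/2 9563/10000
2 1 9373/10000
3 3/2 8983/10000
DF(1.5y) is solved at step 3

step 1 [0.5y] zero: DF = P = 9563/10000 ≈ 0.956300
step 2 [1y] bond c/2=13/400: DF=(499421/500000 − 13/400·(0.956300))/(1+13/400) = 9373/10000 ≈ 0.937300
step 3 [1.5y] swap r/2=1017/27919: DF=(1 − 1017/27919·(0.956300+0.937300))/(1+1017/27919) = 8983/10000 ≈ 0.898300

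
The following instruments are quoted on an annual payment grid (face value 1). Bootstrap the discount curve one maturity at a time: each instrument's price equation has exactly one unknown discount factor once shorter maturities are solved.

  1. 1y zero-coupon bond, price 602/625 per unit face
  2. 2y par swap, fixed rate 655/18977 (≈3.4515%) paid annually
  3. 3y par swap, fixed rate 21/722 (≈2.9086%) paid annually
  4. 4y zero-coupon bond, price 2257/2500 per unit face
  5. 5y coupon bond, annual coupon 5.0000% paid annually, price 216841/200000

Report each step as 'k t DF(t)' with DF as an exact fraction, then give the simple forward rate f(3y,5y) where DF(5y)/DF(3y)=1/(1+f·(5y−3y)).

1 1 602/625
2 2 1869/2000
3 3 9181/10000
4 4 2257/2500
5 5 1711/2000
f(3y,5y) = ((9181/10000)/(1711/2000) − 1)/(2) = 313/8555 ≈ 3.6587%

step 1 [1y] zero: DF = P = 602/625 ≈ 0.963200
step 2 [2y] swap r/1=655/18977: DF=(1 − 655/18977·(0.963200))/(1+655/18977) = 1869/2000 ≈ 0.934500
step 3 [3y] swap r/1=21/722: DF=(1 − 21/722·(0.963200+0.934500))/(1+21/722) = 9181/10000 ≈ 0.918100
step 4 [4y] zero: DF = P = 2257/2500 ≈ 0.902800
step 5 [5y] bond c/1=1/20: DF=(216841/200000 − 1/20·(0.963200+0.934500+0.918100+0.902800))/(1+1/20) = 1711/2000 ≈ 0.855500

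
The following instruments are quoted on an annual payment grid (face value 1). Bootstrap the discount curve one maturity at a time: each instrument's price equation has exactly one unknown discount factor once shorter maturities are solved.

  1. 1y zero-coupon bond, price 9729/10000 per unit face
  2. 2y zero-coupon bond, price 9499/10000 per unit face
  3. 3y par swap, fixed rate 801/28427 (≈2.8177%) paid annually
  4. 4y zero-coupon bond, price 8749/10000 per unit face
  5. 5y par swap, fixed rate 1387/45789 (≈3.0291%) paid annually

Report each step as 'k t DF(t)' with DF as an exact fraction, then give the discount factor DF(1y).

step 1 [1y] zero: DF = P = 9729/10000 ≈ 0.972900
step 2 [2y] zero: DF = P = 9499/10000 ≈ 0.949900
step 3 [3y] swap r/1=801/28427: DF=(1 − 801/28427·(0.972900+0.949900))/(1+801/28427) = 9199/10000 ≈ 0.919900
step 4 [4y] zero: DF = P = 8749/10000 ≈ 0.874900
step 5 [5y] swap r/1=1387/45789: DF=(1 − 1387/45789·(0.972900+0.949900+0.919900+0.874900))/(1+1387/45789) = 8613/10000 ≈ 0.861300

1 1 9729/10000
2 2 9499/10000
3 3 9199/10000
4 4 8749/10000
5 5 8613/10000
DF(1y) = 9729/10000 ≈ 0.972900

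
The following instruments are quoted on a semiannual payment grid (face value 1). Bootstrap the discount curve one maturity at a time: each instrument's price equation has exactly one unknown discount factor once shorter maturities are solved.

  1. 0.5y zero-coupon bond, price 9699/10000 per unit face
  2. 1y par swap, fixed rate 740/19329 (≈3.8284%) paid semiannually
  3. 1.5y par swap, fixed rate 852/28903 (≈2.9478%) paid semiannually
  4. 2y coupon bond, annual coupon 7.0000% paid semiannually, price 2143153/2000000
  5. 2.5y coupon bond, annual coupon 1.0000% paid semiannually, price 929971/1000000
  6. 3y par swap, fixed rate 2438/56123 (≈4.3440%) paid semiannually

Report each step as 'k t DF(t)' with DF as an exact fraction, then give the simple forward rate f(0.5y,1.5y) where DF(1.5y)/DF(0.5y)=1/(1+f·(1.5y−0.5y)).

1 1/2 9699/10000
2 1 963/1000
3 3/2 4787/5000
4 2 586/625
5 5/2 9063/10000
6 3 8781/10000
f(0.5y,1.5y) = ((9699/10000)/(4787/5000) − 1)/(1) = 125/9574 ≈ 1.3056%

step 1 [0.5y] zero: DF = P = 9699/10000 ≈ 0.969900
step 2 [1y] swap r/2=370/19329: DF=(1 − 370/19329·(0.969900))/(1+370/19329) = 963/1000 ≈ 0.963000
step 3 [1.5y] swap r/2=426/28903: DF=(1 − 426/28903·(0.969900+0.963000))/(1+426/28903) = 4787/5000 ≈ 0.957400
step 4 [2y] bond c/2=7/200: DF=(2143153/2000000 − 7/200·(0.969900+0.963000+0.957400))/(1+7/200) = 586/625 ≈ 0.937600
step 5 [2.5y] bond c/2=1/200: DF=(929971/1000000 − 1/200·(0.969900+0.963000+0.957400+0.937600))/(1+1/200) = 9063/10000 ≈ 0.906300
step 6 [3y] swap r/2=1219/56123: DF=(1 − 1219/56123·(0.969900+0.963000+0.957400+0.937600+0.906300))/(1+1219/56123) = 8781/10000 ≈ 0.878100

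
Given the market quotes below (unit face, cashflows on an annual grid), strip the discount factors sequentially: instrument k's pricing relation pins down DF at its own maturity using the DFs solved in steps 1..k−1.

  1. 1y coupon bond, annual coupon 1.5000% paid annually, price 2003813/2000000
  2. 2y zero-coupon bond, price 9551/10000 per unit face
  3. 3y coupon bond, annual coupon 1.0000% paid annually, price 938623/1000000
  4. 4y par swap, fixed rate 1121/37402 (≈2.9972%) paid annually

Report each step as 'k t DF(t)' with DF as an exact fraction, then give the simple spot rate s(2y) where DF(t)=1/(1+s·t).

step 1 [1y] bond c/1=3/200: DF=(2003813/2000000 − 3/200·(0))/(1+3/200) = 9871/10000 ≈ 0.987100
step 2 [2y] zero: DF = P = 9551/10000 ≈ 0.955100
step 3 [3y] bond c/1=1/100: DF=(938623/1000000 − 1/100·(0.987100+0.955100))/(1+1/100) = 9101/10000 ≈ 0.910100
step 4 [4y] swap r/1=1121/37402: DF=(1 − 1121/37402·(0.987100+0.955100+0.910100))/(1+1121/37402) = 8879/10000 ≈ 0.887900

1 1 9871/10000
2 2 9551/10000
3 3 9101/10000
4 4 8879/10000
s(2y) = (1/(9551/10000) − 1)/(2) = 449/19102 ≈ 2.3505%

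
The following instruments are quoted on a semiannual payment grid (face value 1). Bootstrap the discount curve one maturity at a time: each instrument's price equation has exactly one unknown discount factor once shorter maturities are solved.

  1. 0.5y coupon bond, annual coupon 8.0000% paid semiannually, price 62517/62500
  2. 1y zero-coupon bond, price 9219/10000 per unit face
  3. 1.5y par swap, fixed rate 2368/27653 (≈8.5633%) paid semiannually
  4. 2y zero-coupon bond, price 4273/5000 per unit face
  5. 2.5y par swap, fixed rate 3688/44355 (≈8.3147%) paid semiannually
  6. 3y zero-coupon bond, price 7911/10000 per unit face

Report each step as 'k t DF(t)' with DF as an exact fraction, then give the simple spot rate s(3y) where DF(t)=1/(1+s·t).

1 1/2 4809/5000
2 1 9219/10000
3 3/2 551/625
4 2 4273/5000
5 5/2 2039/2500
6 3 7911/10000
s(3y) = (1/(7911/10000) − 1)/(3) = 2089/23733 ≈ 8.8021%

step 1 [0.5y] bond c/2=1/25: DF=(62517/62500 − 1/25·(0))/(1+1/25) = 4809/5000 ≈ 0.961800
step 2 [1y] zero: DF = P = 9219/10000 ≈ 0.921900
step 3 [1.5y] swap r/2=1184/27653: DF=(1 − 1184/27653·(0.961800+0.921900))/(1+1184/27653) = 551/625 ≈ 0.881600
step 4 [2y] zero: DF = P = 4273/5000 ≈ 0.854600
step 5 [2.5y] swap r/2=1844/44355: DF=(1 − 1844/44355·(0.961800+0.921900+0.881600+0.854600))/(1+1844/44355) = 2039/2500 ≈ 0.815600
step 6 [3y] zero: DF = P = 7911/10000 ≈ 0.791100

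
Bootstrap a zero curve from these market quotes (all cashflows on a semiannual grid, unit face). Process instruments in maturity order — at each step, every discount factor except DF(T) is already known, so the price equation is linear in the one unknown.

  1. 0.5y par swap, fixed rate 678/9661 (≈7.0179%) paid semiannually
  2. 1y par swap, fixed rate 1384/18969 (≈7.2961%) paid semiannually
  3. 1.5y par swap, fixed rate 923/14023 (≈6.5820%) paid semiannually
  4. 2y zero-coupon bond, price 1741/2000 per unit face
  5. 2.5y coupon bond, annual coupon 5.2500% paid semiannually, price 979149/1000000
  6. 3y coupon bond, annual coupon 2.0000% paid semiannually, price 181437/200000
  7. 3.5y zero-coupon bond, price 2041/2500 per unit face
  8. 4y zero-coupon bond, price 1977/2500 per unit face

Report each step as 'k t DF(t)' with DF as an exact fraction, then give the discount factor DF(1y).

1 1/2 9661/10000
2 1 2327/2500
3 3/2 9077/10000
4 2 1741/2000
5 5/2 8601/10000
6 3 8533/10000
7 7/2 2041/2500
8 4 1977/2500
DF(1y) = 2327/2500 ≈ 0.930800

step 1 [0.5y] swap r/2=339/9661: DF=(1 − 339/9661·(0))/(1+339/9661) = 9661/10000 ≈ 0.966100
step 2 [1y] swap r/2=692/18969: DF=(1 − 692/18969·(0.966100))/(1+692/18969) = 2327/2500 ≈ 0.930800
step 3 [1.5y] swap r/2=923/28046: DF=(1 − 923/28046·(0.966100+0.930800))/(1+923/28046) = 9077/10000 ≈ 0.907700
step 4 [2y] zero: DF = P = 1741/2000 ≈ 0.870500
step 5 [2.5y] bond c/2=21/800: DF=(979149/1000000 − 21/800·(0.966100+0.930800+0.907700+0.870500))/(1+21/800) = 8601/10000 ≈ 0.860100
step 6 [3y] bond c/2=1/100: DF=(181437/200000 − 1/100·(0.966100+0.930800+0.907700+0.870500+0.860100))/(1+1/100) = 8533/10000 ≈ 0.853300
step 7 [3.5y] zero: DF = P = 2041/2500 ≈ 0.816400
step 8 [4y] zero: DF = P = 1977/2500 ≈ 0.790800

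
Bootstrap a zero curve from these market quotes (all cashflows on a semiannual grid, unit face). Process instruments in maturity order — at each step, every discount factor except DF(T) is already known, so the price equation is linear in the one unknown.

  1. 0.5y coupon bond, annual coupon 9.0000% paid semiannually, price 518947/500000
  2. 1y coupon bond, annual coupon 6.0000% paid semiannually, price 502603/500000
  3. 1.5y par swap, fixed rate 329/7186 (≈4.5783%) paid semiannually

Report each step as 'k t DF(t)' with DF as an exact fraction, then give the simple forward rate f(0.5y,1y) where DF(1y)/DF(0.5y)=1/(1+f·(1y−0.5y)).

step 1 [0.5y] bond c/2=9/200: DF=(518947/500000 − 9/200·(0))/(1+9/200) = 2483/2500 ≈ 0.993200
step 2 [1y] bond c/2=3/100: DF=(502603/500000 − 3/100·(0.993200))/(1+3/100) = 947/1000 ≈ 0.947000
step 3 [1.5y] swap r/2=329/14372: DF=(1 − 329/14372·(0.993200+0.947000))/(1+329/14372) = 4671/5000 ≈ 0.934200

1 1/2 2483/2500
2 1 947/1000
3 3/2 4671/5000
f(0.5y,1y) = ((2483/2500)/(947/1000) − 1)/(1/2) = 462/4735 ≈ 9.7571%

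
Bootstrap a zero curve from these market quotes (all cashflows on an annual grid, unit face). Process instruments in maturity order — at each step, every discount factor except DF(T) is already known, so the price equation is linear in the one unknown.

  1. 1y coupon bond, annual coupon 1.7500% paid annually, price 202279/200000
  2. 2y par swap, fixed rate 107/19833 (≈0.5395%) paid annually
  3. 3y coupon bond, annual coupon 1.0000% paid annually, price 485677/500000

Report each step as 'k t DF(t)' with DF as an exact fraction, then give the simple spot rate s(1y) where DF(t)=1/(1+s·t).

1 1 497/500
2 2 9893/10000
3 3 9421/10000
s(1y) = (1/(497/500) − 1)/(1) = 3/497 ≈ 0.6036%

step 1 [1y] bond c/1=7/400: DF=(202279/200000 − 7/400·(0))/(1+7/400) = 497/500 ≈ 0.994000
step 2 [2y] swap r/1=107/19833: DF=(1 − 107/19833·(0.994000))/(1+107/19833) = 9893/10000 ≈ 0.989300
step 3 [3y] bond c/1=1/100: DF=(485677/500000 − 1/100·(0.994000+0.989300))/(1+1/100) = 9421/10000 ≈ 0.942100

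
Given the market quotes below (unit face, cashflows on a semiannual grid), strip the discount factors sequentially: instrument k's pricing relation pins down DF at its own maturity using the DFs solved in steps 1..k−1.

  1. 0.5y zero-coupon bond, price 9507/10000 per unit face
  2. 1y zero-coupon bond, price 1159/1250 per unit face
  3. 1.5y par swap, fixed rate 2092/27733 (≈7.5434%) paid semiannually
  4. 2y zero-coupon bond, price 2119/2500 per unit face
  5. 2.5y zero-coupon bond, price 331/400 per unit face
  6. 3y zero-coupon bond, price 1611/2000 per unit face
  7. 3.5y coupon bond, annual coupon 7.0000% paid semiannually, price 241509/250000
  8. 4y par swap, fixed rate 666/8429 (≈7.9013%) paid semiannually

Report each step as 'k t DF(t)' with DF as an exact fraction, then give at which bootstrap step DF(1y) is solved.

1 1/2 9507/10000
2 1 1159/1250
3 3/2 4477/5000
4 2 2119/2500
5 5/2 331/400
6 3 1611/2000
7 7/2 7557/10000
8 4 917/1250
DF(1y) is solved at step 2

step 1 [0.5y] zero: DF = P = 9507/10000 ≈ 0.950700
step 2 [1y] zero: DF = P = 1159/1250 ≈ 0.927200
step 3 [1.5y] swap r/2=1046/27733: DF=(1 − 1046/27733·(0.950700+0.927200))/(1+1046/27733) = 4477/5000 ≈ 0.895400
step 4 [2y] zero: DF = P = 2119/2500 ≈ 0.847600
step 5 [2.5y] zero: DF = P = 331/400 ≈ 0.827500
step 6 [3y] zero: DF = P = 1611/2000 ≈ 0.805500
step 7 [3.5y] bond c/2=7/200: DF=(241509/250000 − 7/200·(0.950700+0.927200+0.895400+0.847600+0.827500+0.805500))/(1+7/200) = 7557/10000 ≈ 0.755700
step 8 [4y] swap r/2=333/8429: DF=(1 − 333/8429·(0.950700+0.927200+0.895400+0.847600+0.827500+0.805500+0.755700))/(1+333/8429) = 917/1250 ≈ 0.733600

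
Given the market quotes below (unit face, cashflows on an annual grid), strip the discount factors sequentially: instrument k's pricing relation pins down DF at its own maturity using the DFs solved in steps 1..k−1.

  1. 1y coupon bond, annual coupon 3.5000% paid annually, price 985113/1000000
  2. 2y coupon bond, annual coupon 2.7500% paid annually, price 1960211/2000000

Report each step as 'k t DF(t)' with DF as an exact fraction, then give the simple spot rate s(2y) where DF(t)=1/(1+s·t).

1 1 4759/5000
2 2 2321/2500
s(2y) = (1/(2321/2500) − 1)/(2) = 179/4642 ≈ 3.8561%

step 1 [1y] bond c/1=7/200: DF=(985113/1000000 − 7/200·(0))/(1+7/200) = 4759/5000 ≈ 0.951800
step 2 [2y] bond c/1=11/400: DF=(1960211/2000000 − 11/400·(0.951800))/(1+11/400) = 2321/2500 ≈ 0.928400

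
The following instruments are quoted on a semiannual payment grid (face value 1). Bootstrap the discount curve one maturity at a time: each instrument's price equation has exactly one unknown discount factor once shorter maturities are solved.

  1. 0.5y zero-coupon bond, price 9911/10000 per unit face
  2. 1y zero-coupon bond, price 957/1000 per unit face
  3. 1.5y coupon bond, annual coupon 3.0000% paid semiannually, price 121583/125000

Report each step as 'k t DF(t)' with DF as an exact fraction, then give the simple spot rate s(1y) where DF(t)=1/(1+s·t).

1 1/2 9911/10000
2 1 957/1000
3 3/2 1859/2000
s(1y) = (1/(957/1000) − 1)/(1) = 43/957 ≈ 4.4932%

step 1 [0.5y] zero: DF = P = 9911/10000 ≈ 0.991100
step 2 [1y] zero: DF = P = 957/1000 ≈ 0.957000
step 3 [1.5y] bond c/2=3/200: DF=(121583/125000 − 3/200·(0.991100+0.957000))/(1+3/200) = 1859/2000 ≈ 0.929500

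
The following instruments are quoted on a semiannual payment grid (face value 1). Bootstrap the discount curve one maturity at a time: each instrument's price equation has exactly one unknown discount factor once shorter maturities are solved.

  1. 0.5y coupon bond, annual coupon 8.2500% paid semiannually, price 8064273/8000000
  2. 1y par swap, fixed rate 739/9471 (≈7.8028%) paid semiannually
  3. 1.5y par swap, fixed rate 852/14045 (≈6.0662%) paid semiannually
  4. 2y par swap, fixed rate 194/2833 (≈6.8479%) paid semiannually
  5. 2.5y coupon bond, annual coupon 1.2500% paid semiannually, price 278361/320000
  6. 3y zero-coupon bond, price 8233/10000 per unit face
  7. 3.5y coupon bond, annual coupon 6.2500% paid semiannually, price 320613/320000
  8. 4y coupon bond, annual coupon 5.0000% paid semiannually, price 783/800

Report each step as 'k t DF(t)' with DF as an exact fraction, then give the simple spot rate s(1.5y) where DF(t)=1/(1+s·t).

step 1 [0.5y] bond c/2=33/800: DF=(8064273/8000000 − 33/800·(0))/(1+33/800) = 9681/10000 ≈ 0.968100
step 2 [1y] swap r/2=739/18942: DF=(1 − 739/18942·(0.968100))/(1+739/18942) = 9261/10000 ≈ 0.926100
step 3 [1.5y] swap r/2=426/14045: DF=(1 − 426/14045·(0.968100+0.926100))/(1+426/14045) = 2287/2500 ≈ 0.914800
step 4 [2y] swap r/2=97/2833: DF=(1 − 97/2833·(0.968100+0.926100+0.914800))/(1+97/2833) = 8739/10000 ≈ 0.873900
step 5 [2.5y] bond c/2=1/160: DF=(278361/320000 − 1/160·(0.968100+0.926100+0.914800+0.873900))/(1+1/160) = 526/625 ≈ 0.841600
step 6 [3y] zero: DF = P = 8233/10000 ≈ 0.823300
step 7 [3.5y] bond c/2=1/32: DF=(320613/320000 − 1/32·(0.968100+0.926100+0.914800+0.873900+0.841600+0.823300))/(1+1/32) = 1619/2000 ≈ 0.809500
step 8 [4y] bond c/2=1/40: DF=(783/800 − 1/40·(0.968100+0.926100+0.914800+0.873900+0.841600+0.823300+0.809500))/(1+1/40) = 8047/10000 ≈ 0.804700

1 1/2 9681/10000
2 1 9261/10000
3 3/2 2287/2500
4 2 8739/10000
5 5/2 526/625
6 3 8233/10000
7 7/2 1619/2000
8 4 8047/10000
s(1.5y) = (1/(2287/2500) − 1)/(3/2) = 142/2287 ≈ 6.2090%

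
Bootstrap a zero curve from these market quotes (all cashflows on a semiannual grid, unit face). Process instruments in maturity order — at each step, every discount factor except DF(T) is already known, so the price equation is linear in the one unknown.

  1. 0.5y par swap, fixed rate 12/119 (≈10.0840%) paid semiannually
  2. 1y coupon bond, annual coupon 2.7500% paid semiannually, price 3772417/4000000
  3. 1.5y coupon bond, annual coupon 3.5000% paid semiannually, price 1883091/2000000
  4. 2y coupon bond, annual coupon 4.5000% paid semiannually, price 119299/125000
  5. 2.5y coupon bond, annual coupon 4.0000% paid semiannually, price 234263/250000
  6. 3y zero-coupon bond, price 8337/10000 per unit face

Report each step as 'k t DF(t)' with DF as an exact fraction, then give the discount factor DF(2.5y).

1 1/2 119/125
2 1 4587/5000
3 3/2 2233/2500
4 2 4363/5000
5 5/2 4237/5000
6 3 8337/10000
DF(2.5y) = 4237/5000 ≈ 0.847400

step 1 [0.5y] swap r/2=6/119: DF=(1 − 6/119·(0))/(1+6/119) = 119/125 ≈ 0.952000
step 2 [1y] bond c/2=11/800: DF=(3772417/4000000 − 11/800·(0.952000))/(1+11/800) = 4587/5000 ≈ 0.917400
step 3 [1.5y] bond c/2=7/400: DF=(1883091/2000000 − 7/400·(0.952000+0.917400))/(1+7/400) = 2233/2500 ≈ 0.893200
step 4 [2y] bond c/2=9/400: DF=(119299/125000 − 9/400·(0.952000+0.917400+0.893200))/(1+9/400) = 4363/5000 ≈ 0.872600
step 5 [2.5y] bond c/2=1/50: DF=(234263/250000 − 1/50·(0.952000+0.917400+0.893200+0.872600))/(1+1/50) = 4237/5000 ≈ 0.847400
step 6 [3y] zero: DF = P = 8337/10000 ≈ 0.833700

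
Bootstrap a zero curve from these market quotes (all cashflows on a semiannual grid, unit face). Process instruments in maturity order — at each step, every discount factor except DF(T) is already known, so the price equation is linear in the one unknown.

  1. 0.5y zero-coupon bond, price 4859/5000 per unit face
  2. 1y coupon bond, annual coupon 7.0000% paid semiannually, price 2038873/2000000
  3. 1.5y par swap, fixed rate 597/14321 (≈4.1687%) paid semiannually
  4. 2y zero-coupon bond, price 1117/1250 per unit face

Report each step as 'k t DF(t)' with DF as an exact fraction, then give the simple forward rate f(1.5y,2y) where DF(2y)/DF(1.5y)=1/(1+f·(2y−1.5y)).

step 1 [0.5y] zero: DF = P = 4859/5000 ≈ 0.971800
step 2 [1y] bond c/2=7/200: DF=(2038873/2000000 − 7/200·(0.971800))/(1+7/200) = 9521/10000 ≈ 0.952100
step 3 [1.5y] swap r/2=597/28642: DF=(1 − 597/28642·(0.971800+0.952100))/(1+597/28642) = 9403/10000 ≈ 0.940300
step 4 [2y] zero: DF = P = 1117/1250 ≈ 0.893600

1 1/2 4859/5000
2 1 9521/10000
3 3/2 9403/10000
4 2 1117/1250
f(1.5y,2y) = ((9403/10000)/(1117/1250) − 1)/(1/2) = 467/4468 ≈ 10.4521%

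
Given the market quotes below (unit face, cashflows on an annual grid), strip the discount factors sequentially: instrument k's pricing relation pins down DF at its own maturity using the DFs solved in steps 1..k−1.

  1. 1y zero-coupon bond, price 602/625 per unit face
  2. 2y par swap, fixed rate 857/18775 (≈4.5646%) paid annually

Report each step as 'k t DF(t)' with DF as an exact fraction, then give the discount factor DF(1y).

1 1 602/625
2 2 9143/10000
DF(1y) = 602/625 ≈ 0.963200

step 1 [1y] zero: DF = P = 602/625 ≈ 0.963200
step 2 [2y] swap r/1=857/18775: DF=(1 − 857/18775·(0.963200))/(1+857/18775) = 9143/10000 ≈ 0.914300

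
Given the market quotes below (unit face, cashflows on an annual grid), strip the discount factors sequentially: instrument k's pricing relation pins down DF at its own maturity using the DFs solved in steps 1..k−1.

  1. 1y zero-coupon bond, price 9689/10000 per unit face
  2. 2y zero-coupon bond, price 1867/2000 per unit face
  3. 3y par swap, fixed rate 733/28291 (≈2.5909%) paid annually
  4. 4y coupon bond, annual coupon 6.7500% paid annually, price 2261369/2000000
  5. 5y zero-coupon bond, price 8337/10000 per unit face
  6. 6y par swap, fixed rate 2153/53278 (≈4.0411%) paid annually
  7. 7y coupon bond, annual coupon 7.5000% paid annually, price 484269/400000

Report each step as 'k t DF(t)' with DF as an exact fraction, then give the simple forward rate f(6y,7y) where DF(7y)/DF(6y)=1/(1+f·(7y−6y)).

step 1 [1y] zero: DF = P = 9689/10000 ≈ 0.968900
step 2 [2y] zero: DF = P = 1867/2000 ≈ 0.933500
step 3 [3y] swap r/1=733/28291: DF=(1 − 733/28291·(0.968900+0.933500))/(1+733/28291) = 9267/10000 ≈ 0.926700
step 4 [4y] bond c/1=27/400: DF=(2261369/2000000 − 27/400·(0.968900+0.933500+0.926700))/(1+27/400) = 8803/10000 ≈ 0.880300
step 5 [5y] zero: DF = P = 8337/10000 ≈ 0.833700
step 6 [6y] swap r/1=2153/53278: DF=(1 − 2153/53278·(0.968900+0.933500+0.926700+0.880300+0.833700))/(1+2153/53278) = 7847/10000 ≈ 0.784700
step 7 [7y] bond c/1=3/40: DF=(484269/400000 − 3/40·(0.968900+0.933500+0.926700+0.880300+0.833700+0.784700))/(1+3/40) = 1509/2000 ≈ 0.754500

1 1 9689/10000
2 2 1867/2000
3 3 9267/10000
4 4 8803/10000
5 5 8337/10000
6 6 7847/10000
7 7 1509/2000
f(6y,7y) = ((7847/10000)/(1509/2000) − 1)/(1) = 302/7545 ≈ 4.0027%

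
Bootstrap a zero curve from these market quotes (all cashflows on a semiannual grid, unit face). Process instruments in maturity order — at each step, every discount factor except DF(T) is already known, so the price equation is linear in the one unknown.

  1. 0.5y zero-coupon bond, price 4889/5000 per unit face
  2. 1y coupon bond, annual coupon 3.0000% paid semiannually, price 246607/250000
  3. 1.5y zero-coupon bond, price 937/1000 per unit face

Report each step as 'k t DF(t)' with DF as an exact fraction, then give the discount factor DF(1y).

step 1 [0.5y] zero: DF = P = 4889/5000 ≈ 0.977800
step 2 [1y] bond c/2=3/200: DF=(246607/250000 − 3/200·(0.977800))/(1+3/200) = 4787/5000 ≈ 0.957400
step 3 [1.5y] zero: DF = P = 937/1000 ≈ 0.937000

1 1/2 4889/5000
2 1 4787/5000
3 3/2 937/1000
DF(1y) = 4787/5000 ≈ 0.957400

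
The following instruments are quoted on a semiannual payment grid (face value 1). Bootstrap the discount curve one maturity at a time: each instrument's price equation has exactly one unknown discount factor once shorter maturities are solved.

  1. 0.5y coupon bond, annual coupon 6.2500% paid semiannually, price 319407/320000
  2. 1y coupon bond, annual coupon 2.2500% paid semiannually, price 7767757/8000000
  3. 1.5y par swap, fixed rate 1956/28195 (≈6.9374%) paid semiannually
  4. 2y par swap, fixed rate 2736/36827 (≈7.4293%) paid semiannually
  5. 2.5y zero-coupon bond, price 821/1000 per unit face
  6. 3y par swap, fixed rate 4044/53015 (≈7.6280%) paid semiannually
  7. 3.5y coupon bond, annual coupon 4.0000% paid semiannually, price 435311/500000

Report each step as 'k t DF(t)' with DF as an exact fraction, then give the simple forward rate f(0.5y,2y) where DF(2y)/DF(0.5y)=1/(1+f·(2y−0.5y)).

1 1/2 9679/10000
2 1 4747/5000
3 3/2 4511/5000
4 2 1079/1250
5 5/2 821/1000
6 3 3989/5000
7 7/2 937/1250
f(0.5y,2y) = ((9679/10000)/(1079/1250) − 1)/(3/2) = 349/4316 ≈ 8.0862%

step 1 [0.5y] bond c/2=1/32: DF=(319407/320000 − 1/32·(0))/(1+1/32) = 9679/10000 ≈ 0.967900
step 2 [1y] bond c/2=9/800: DF=(7767757/8000000 − 9/800·(0.967900))/(1+9/800) = 4747/5000 ≈ 0.949400
step 3 [1.5y] swap r/2=978/28195: DF=(1 − 978/28195·(0.967900+0.949400))/(1+978/28195) = 4511/5000 ≈ 0.902200
step 4 [2y] swap r/2=1368/36827: DF=(1 − 1368/36827·(0.967900+0.949400+0.902200))/(1+1368/36827) = 1079/1250 ≈ 0.863200
step 5 [2.5y] zero: DF = P = 821/1000 ≈ 0.821000
step 6 [3y] swap r/2=2022/53015: DF=(1 − 2022/53015·(0.967900+0.949400+0.902200+0.863200+0.821000))/(1+2022/53015) = 3989/5000 ≈ 0.797800
step 7 [3.5y] bond c/2=1/50: DF=(435311/500000 − 1/50·(0.967900+0.949400+0.902200+0.863200+0.821000+0.797800))/(1+1/50) = 937/1250 ≈ 0.749600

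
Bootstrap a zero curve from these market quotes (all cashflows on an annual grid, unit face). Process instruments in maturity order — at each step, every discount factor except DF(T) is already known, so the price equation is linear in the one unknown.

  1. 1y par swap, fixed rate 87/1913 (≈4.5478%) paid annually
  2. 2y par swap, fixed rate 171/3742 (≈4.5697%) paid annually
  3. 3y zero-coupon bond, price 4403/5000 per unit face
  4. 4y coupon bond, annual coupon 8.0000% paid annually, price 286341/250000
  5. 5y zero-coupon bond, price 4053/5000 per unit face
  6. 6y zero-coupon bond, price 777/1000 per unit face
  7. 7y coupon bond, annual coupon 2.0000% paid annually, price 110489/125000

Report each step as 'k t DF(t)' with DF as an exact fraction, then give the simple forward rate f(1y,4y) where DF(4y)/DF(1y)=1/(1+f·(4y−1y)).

step 1 [1y] swap r/1=87/1913: DF=(1 − 87/1913·(0))/(1+87/1913) = 1913/2000 ≈ 0.956500
step 2 [2y] swap r/1=171/3742: DF=(1 − 171/3742·(0.956500))/(1+171/3742) = 1829/2000 ≈ 0.914500
step 3 [3y] zero: DF = P = 4403/5000 ≈ 0.880600
step 4 [4y] bond c/1=2/25: DF=(286341/250000 − 2/25·(0.956500+0.914500+0.880600))/(1+2/25) = 8567/10000 ≈ 0.856700
step 5 [5y] zero: DF = P = 4053/5000 ≈ 0.810600
step 6 [6y] zero: DF = P = 777/1000 ≈ 0.777000
step 7 [7y] bond c/1=1/50: DF=(110489/125000 − 1/50·(0.956500+0.914500+0.880600+0.856700+0.810600+0.777000))/(1+1/50) = 7647/10000 ≈ 0.764700

1 1 1913/2000
2 2 1829/2000
3 3 4403/5000
4 4 8567/10000
5 5 4053/5000
6 6 777/1000
7 7 7647/10000
f(1y,4y) = ((1913/2000)/(8567/10000) − 1)/(3) = 998/25701 ≈ 3.8831%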